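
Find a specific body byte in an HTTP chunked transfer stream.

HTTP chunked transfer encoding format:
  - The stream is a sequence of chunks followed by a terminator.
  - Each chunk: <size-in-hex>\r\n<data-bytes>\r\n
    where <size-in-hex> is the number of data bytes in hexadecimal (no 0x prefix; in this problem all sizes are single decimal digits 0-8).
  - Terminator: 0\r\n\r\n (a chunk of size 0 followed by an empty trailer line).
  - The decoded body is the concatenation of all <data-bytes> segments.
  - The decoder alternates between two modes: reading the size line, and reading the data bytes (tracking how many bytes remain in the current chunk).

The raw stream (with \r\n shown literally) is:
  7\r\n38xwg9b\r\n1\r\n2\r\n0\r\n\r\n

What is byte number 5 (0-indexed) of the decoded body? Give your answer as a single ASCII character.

Chunk 1: stream[0..1]='7' size=0x7=7, data at stream[3..10]='38xwg9b' -> body[0..7], body so far='38xwg9b'
Chunk 2: stream[12..13]='1' size=0x1=1, data at stream[15..16]='2' -> body[7..8], body so far='38xwg9b2'
Chunk 3: stream[18..19]='0' size=0 (terminator). Final body='38xwg9b2' (8 bytes)
Body byte 5 = '9'

Answer: 9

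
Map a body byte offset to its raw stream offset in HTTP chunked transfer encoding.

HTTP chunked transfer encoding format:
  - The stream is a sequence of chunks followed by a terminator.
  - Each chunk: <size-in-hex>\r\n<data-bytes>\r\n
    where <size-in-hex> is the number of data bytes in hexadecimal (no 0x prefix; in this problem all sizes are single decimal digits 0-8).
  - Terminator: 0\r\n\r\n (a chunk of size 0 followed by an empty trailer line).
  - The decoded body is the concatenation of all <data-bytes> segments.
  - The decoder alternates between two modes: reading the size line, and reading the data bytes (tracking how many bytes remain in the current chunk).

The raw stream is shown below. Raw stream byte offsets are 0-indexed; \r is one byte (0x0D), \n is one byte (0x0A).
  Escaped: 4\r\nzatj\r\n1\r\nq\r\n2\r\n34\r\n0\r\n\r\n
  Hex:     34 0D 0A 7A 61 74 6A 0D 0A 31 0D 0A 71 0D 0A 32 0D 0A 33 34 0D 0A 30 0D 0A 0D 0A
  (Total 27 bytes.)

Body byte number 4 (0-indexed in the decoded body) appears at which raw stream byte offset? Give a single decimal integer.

Chunk 1: stream[0..1]='4' size=0x4=4, data at stream[3..7]='zatj' -> body[0..4], body so far='zatj'
Chunk 2: stream[9..10]='1' size=0x1=1, data at stream[12..13]='q' -> body[4..5], body so far='zatjq'
Chunk 3: stream[15..16]='2' size=0x2=2, data at stream[18..20]='34' -> body[5..7], body so far='zatjq34'
Chunk 4: stream[22..23]='0' size=0 (terminator). Final body='zatjq34' (7 bytes)
Body byte 4 at stream offset 12

Answer: 12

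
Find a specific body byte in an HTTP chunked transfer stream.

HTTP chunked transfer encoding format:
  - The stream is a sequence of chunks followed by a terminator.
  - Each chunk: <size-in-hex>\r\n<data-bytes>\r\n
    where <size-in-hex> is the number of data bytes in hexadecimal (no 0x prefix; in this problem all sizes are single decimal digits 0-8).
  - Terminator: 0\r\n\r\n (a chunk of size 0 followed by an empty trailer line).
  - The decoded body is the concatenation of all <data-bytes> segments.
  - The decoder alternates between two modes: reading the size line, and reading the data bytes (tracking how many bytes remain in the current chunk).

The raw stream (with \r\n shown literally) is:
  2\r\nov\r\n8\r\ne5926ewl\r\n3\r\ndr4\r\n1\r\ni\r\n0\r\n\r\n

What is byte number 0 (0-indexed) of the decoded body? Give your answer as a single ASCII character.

Chunk 1: stream[0..1]='2' size=0x2=2, data at stream[3..5]='ov' -> body[0..2], body so far='ov'
Chunk 2: stream[7..8]='8' size=0x8=8, data at stream[10..18]='e5926ewl' -> body[2..10], body so far='ove5926ewl'
Chunk 3: stream[20..21]='3' size=0x3=3, data at stream[23..26]='dr4' -> body[10..13], body so far='ove5926ewldr4'
Chunk 4: stream[28..29]='1' size=0x1=1, data at stream[31..32]='i' -> body[13..14], body so far='ove5926ewldr4i'
Chunk 5: stream[34..35]='0' size=0 (terminator). Final body='ove5926ewldr4i' (14 bytes)
Body byte 0 = 'o'

Answer: o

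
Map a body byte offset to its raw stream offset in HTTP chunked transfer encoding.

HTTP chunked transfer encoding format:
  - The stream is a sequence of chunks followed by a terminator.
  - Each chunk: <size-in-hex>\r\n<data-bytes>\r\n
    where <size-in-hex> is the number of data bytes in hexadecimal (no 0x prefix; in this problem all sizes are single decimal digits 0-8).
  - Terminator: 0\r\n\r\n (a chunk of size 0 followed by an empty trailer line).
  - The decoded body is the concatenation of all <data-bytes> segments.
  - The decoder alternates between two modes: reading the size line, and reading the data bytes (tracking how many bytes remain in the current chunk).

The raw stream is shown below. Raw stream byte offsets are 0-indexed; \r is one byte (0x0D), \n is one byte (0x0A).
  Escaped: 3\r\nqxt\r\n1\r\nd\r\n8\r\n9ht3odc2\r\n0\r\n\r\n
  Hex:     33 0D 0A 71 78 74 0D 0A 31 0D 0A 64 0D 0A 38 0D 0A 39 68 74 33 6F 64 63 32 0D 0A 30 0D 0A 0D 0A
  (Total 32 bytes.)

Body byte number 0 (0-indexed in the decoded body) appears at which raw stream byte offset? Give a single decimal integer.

Chunk 1: stream[0..1]='3' size=0x3=3, data at stream[3..6]='qxt' -> body[0..3], body so far='qxt'
Chunk 2: stream[8..9]='1' size=0x1=1, data at stream[11..12]='d' -> body[3..4], body so far='qxtd'
Chunk 3: stream[14..15]='8' size=0x8=8, data at stream[17..25]='9ht3odc2' -> body[4..12], body so far='qxtd9ht3odc2'
Chunk 4: stream[27..28]='0' size=0 (terminator). Final body='qxtd9ht3odc2' (12 bytes)
Body byte 0 at stream offset 3

Answer: 3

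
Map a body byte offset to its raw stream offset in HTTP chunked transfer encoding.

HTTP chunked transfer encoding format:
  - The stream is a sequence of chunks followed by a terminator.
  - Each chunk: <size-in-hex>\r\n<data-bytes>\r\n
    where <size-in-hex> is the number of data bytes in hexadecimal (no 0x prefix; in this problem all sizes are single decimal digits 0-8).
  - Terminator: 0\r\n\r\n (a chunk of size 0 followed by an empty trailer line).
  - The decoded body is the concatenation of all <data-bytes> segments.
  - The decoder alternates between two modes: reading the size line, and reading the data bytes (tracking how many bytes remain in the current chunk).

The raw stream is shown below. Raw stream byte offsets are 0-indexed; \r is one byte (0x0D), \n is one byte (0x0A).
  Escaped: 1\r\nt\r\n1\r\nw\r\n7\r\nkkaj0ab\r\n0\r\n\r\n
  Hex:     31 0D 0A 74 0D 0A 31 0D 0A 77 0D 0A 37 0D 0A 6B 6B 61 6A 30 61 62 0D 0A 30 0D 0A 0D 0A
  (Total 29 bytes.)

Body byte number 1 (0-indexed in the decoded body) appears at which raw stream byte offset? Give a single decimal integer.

Answer: 9

Derivation:
Chunk 1: stream[0..1]='1' size=0x1=1, data at stream[3..4]='t' -> body[0..1], body so far='t'
Chunk 2: stream[6..7]='1' size=0x1=1, data at stream[9..10]='w' -> body[1..2], body so far='tw'
Chunk 3: stream[12..13]='7' size=0x7=7, data at stream[15..22]='kkaj0ab' -> body[2..9], body so far='twkkaj0ab'
Chunk 4: stream[24..25]='0' size=0 (terminator). Final body='twkkaj0ab' (9 bytes)
Body byte 1 at stream offset 9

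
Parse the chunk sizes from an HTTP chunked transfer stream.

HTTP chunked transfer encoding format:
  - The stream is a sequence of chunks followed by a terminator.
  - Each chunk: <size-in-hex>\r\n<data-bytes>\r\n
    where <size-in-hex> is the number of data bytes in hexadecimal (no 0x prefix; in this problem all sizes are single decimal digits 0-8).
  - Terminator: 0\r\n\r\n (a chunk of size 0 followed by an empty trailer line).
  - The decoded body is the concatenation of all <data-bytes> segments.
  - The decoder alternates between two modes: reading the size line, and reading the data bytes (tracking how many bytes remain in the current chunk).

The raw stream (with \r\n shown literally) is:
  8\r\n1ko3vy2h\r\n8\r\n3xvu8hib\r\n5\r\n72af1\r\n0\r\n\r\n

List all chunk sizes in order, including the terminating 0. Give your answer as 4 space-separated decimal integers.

Answer: 8 8 5 0

Derivation:
Chunk 1: stream[0..1]='8' size=0x8=8, data at stream[3..11]='1ko3vy2h' -> body[0..8], body so far='1ko3vy2h'
Chunk 2: stream[13..14]='8' size=0x8=8, data at stream[16..24]='3xvu8hib' -> body[8..16], body so far='1ko3vy2h3xvu8hib'
Chunk 3: stream[26..27]='5' size=0x5=5, data at stream[29..34]='72af1' -> body[16..21], body so far='1ko3vy2h3xvu8hib72af1'
Chunk 4: stream[36..37]='0' size=0 (terminator). Final body='1ko3vy2h3xvu8hib72af1' (21 bytes)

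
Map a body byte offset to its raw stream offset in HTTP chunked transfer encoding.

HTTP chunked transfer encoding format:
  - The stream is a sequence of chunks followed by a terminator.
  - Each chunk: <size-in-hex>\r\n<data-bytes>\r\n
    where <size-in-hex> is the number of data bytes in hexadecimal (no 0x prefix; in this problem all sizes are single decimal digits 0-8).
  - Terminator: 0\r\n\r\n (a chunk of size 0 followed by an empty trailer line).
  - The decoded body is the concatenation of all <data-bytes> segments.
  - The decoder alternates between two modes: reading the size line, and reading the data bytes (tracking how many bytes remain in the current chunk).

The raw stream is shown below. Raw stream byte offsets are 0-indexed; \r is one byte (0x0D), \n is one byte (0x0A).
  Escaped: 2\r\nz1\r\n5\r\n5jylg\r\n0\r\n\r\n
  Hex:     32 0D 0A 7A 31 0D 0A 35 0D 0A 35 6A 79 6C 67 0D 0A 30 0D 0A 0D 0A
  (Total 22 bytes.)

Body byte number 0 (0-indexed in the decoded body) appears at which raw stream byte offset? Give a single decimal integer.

Answer: 3

Derivation:
Chunk 1: stream[0..1]='2' size=0x2=2, data at stream[3..5]='z1' -> body[0..2], body so far='z1'
Chunk 2: stream[7..8]='5' size=0x5=5, data at stream[10..15]='5jylg' -> body[2..7], body so far='z15jylg'
Chunk 3: stream[17..18]='0' size=0 (terminator). Final body='z15jylg' (7 bytes)
Body byte 0 at stream offset 3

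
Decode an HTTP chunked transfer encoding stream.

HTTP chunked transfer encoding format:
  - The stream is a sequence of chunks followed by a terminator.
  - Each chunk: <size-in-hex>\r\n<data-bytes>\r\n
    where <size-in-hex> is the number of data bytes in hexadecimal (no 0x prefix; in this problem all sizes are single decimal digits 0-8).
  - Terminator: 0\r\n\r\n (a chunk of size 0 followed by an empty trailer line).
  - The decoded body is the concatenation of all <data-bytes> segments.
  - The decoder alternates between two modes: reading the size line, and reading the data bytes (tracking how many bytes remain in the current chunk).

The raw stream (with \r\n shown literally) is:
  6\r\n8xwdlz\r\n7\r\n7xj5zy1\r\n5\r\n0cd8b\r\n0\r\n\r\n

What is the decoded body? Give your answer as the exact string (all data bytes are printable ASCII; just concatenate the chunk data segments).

Chunk 1: stream[0..1]='6' size=0x6=6, data at stream[3..9]='8xwdlz' -> body[0..6], body so far='8xwdlz'
Chunk 2: stream[11..12]='7' size=0x7=7, data at stream[14..21]='7xj5zy1' -> body[6..13], body so far='8xwdlz7xj5zy1'
Chunk 3: stream[23..24]='5' size=0x5=5, data at stream[26..31]='0cd8b' -> body[13..18], body so far='8xwdlz7xj5zy10cd8b'
Chunk 4: stream[33..34]='0' size=0 (terminator). Final body='8xwdlz7xj5zy10cd8b' (18 bytes)

Answer: 8xwdlz7xj5zy10cd8b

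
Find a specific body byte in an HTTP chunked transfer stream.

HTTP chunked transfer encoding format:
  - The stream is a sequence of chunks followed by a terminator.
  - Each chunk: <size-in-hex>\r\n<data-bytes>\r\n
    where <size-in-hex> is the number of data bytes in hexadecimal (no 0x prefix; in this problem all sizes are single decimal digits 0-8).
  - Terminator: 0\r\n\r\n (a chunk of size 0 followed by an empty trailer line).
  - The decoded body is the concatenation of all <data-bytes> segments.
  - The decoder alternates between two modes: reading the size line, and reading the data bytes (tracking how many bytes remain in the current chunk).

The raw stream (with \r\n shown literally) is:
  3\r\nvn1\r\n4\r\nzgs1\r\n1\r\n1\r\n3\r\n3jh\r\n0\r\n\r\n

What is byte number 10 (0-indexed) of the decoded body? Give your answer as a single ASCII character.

Answer: h

Derivation:
Chunk 1: stream[0..1]='3' size=0x3=3, data at stream[3..6]='vn1' -> body[0..3], body so far='vn1'
Chunk 2: stream[8..9]='4' size=0x4=4, data at stream[11..15]='zgs1' -> body[3..7], body so far='vn1zgs1'
Chunk 3: stream[17..18]='1' size=0x1=1, data at stream[20..21]='1' -> body[7..8], body so far='vn1zgs11'
Chunk 4: stream[23..24]='3' size=0x3=3, data at stream[26..29]='3jh' -> body[8..11], body so far='vn1zgs113jh'
Chunk 5: stream[31..32]='0' size=0 (terminator). Final body='vn1zgs113jh' (11 bytes)
Body byte 10 = 'h'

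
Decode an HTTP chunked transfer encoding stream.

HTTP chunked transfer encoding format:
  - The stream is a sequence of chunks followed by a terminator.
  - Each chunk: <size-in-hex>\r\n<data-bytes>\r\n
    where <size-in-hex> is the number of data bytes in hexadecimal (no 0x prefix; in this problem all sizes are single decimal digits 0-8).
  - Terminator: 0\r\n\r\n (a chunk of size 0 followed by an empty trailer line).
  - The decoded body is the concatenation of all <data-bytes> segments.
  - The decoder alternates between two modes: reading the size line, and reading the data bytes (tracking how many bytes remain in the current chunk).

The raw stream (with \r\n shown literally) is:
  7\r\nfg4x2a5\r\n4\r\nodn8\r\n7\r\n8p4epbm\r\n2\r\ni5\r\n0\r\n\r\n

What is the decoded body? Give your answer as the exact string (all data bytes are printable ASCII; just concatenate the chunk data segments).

Answer: fg4x2a5odn88p4epbmi5

Derivation:
Chunk 1: stream[0..1]='7' size=0x7=7, data at stream[3..10]='fg4x2a5' -> body[0..7], body so far='fg4x2a5'
Chunk 2: stream[12..13]='4' size=0x4=4, data at stream[15..19]='odn8' -> body[7..11], body so far='fg4x2a5odn8'
Chunk 3: stream[21..22]='7' size=0x7=7, data at stream[24..31]='8p4epbm' -> body[11..18], body so far='fg4x2a5odn88p4epbm'
Chunk 4: stream[33..34]='2' size=0x2=2, data at stream[36..38]='i5' -> body[18..20], body so far='fg4x2a5odn88p4epbmi5'
Chunk 5: stream[40..41]='0' size=0 (terminator). Final body='fg4x2a5odn88p4epbmi5' (20 bytes)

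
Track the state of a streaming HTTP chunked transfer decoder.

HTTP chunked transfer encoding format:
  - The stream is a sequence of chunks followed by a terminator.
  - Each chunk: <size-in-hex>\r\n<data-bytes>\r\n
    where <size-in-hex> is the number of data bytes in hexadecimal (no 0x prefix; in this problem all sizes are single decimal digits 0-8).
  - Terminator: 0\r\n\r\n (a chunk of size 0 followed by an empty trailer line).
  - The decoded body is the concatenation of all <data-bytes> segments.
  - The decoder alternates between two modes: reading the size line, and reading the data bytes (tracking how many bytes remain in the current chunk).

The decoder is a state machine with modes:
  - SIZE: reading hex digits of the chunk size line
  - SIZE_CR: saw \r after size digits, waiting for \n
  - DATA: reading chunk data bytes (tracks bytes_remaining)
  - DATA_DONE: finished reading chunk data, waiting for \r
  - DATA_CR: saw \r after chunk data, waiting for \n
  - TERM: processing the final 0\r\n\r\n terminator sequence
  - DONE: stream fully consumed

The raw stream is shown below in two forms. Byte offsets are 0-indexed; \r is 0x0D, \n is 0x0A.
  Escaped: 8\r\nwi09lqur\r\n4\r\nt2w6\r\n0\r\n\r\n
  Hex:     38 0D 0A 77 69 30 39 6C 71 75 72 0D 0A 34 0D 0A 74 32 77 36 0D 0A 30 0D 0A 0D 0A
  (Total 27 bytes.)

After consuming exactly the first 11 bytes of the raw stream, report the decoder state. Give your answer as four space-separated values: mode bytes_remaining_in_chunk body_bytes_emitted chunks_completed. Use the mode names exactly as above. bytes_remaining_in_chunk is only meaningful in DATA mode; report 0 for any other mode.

Answer: DATA_DONE 0 8 0

Derivation:
Byte 0 = '8': mode=SIZE remaining=0 emitted=0 chunks_done=0
Byte 1 = 0x0D: mode=SIZE_CR remaining=0 emitted=0 chunks_done=0
Byte 2 = 0x0A: mode=DATA remaining=8 emitted=0 chunks_done=0
Byte 3 = 'w': mode=DATA remaining=7 emitted=1 chunks_done=0
Byte 4 = 'i': mode=DATA remaining=6 emitted=2 chunks_done=0
Byte 5 = '0': mode=DATA remaining=5 emitted=3 chunks_done=0
Byte 6 = '9': mode=DATA remaining=4 emitted=4 chunks_done=0
Byte 7 = 'l': mode=DATA remaining=3 emitted=5 chunks_done=0
Byte 8 = 'q': mode=DATA remaining=2 emitted=6 chunks_done=0
Byte 9 = 'u': mode=DATA remaining=1 emitted=7 chunks_done=0
Byte 10 = 'r': mode=DATA_DONE remaining=0 emitted=8 chunks_done=0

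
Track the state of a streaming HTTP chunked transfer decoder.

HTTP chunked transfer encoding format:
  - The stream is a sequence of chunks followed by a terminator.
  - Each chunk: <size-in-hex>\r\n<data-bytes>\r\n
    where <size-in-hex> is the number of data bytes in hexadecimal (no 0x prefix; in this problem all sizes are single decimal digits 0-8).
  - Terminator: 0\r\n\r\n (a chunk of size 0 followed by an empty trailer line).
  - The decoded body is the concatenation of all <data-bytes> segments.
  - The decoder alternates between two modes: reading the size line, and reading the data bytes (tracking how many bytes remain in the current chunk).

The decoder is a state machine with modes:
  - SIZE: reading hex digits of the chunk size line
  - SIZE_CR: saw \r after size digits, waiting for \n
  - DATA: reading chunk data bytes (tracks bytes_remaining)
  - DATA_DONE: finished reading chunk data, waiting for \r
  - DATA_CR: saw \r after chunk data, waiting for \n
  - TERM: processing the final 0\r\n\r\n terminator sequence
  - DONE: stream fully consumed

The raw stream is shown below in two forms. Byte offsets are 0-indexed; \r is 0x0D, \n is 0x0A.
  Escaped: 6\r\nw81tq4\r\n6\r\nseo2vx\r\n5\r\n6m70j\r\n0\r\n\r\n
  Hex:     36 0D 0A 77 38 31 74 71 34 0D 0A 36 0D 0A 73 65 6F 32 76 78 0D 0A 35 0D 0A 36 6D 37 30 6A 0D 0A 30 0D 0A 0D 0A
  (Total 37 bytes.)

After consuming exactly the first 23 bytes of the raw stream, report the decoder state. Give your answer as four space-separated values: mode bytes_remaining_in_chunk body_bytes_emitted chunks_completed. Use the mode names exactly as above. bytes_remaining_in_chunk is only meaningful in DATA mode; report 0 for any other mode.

Answer: SIZE 0 12 2

Derivation:
Byte 0 = '6': mode=SIZE remaining=0 emitted=0 chunks_done=0
Byte 1 = 0x0D: mode=SIZE_CR remaining=0 emitted=0 chunks_done=0
Byte 2 = 0x0A: mode=DATA remaining=6 emitted=0 chunks_done=0
Byte 3 = 'w': mode=DATA remaining=5 emitted=1 chunks_done=0
Byte 4 = '8': mode=DATA remaining=4 emitted=2 chunks_done=0
Byte 5 = '1': mode=DATA remaining=3 emitted=3 chunks_done=0
Byte 6 = 't': mode=DATA remaining=2 emitted=4 chunks_done=0
Byte 7 = 'q': mode=DATA remaining=1 emitted=5 chunks_done=0
Byte 8 = '4': mode=DATA_DONE remaining=0 emitted=6 chunks_done=0
Byte 9 = 0x0D: mode=DATA_CR remaining=0 emitted=6 chunks_done=0
Byte 10 = 0x0A: mode=SIZE remaining=0 emitted=6 chunks_done=1
Byte 11 = '6': mode=SIZE remaining=0 emitted=6 chunks_done=1
Byte 12 = 0x0D: mode=SIZE_CR remaining=0 emitted=6 chunks_done=1
Byte 13 = 0x0A: mode=DATA remaining=6 emitted=6 chunks_done=1
Byte 14 = 's': mode=DATA remaining=5 emitted=7 chunks_done=1
Byte 15 = 'e': mode=DATA remaining=4 emitted=8 chunks_done=1
Byte 16 = 'o': mode=DATA remaining=3 emitted=9 chunks_done=1
Byte 17 = '2': mode=DATA remaining=2 emitted=10 chunks_done=1
Byte 18 = 'v': mode=DATA remaining=1 emitted=11 chunks_done=1
Byte 19 = 'x': mode=DATA_DONE remaining=0 emitted=12 chunks_done=1
Byte 20 = 0x0D: mode=DATA_CR remaining=0 emitted=12 chunks_done=1
Byte 21 = 0x0A: mode=SIZE remaining=0 emitted=12 chunks_done=2
Byte 22 = '5': mode=SIZE remaining=0 emitted=12 chunks_done=2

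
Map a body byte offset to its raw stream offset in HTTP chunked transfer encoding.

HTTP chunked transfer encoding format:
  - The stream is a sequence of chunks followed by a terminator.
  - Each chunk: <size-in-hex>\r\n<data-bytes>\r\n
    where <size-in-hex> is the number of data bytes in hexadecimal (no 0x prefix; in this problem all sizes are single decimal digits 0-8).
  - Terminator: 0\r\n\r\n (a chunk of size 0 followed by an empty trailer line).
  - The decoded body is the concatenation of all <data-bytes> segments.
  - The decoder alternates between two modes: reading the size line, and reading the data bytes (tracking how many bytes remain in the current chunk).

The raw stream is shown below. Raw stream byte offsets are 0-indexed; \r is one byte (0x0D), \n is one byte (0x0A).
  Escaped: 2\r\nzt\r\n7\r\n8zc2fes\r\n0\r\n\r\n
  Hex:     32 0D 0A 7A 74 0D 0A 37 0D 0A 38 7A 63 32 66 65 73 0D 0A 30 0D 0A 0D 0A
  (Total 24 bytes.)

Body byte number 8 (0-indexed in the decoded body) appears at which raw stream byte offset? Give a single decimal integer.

Answer: 16

Derivation:
Chunk 1: stream[0..1]='2' size=0x2=2, data at stream[3..5]='zt' -> body[0..2], body so far='zt'
Chunk 2: stream[7..8]='7' size=0x7=7, data at stream[10..17]='8zc2fes' -> body[2..9], body so far='zt8zc2fes'
Chunk 3: stream[19..20]='0' size=0 (terminator). Final body='zt8zc2fes' (9 bytes)
Body byte 8 at stream offset 16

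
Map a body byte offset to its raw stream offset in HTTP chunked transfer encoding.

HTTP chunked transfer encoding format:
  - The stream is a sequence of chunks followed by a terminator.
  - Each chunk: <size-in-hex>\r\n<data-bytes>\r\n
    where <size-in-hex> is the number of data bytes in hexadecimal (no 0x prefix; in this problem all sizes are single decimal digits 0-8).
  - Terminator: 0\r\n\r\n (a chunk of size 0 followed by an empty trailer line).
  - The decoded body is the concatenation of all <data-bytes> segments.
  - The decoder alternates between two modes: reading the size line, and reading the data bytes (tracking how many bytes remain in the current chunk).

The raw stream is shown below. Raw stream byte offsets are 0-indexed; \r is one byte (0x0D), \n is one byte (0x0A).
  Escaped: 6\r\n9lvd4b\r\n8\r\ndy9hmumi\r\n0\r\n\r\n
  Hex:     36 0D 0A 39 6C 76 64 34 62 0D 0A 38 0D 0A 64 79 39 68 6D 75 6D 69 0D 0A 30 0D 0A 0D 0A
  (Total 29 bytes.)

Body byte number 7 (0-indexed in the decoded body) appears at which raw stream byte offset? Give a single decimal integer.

Chunk 1: stream[0..1]='6' size=0x6=6, data at stream[3..9]='9lvd4b' -> body[0..6], body so far='9lvd4b'
Chunk 2: stream[11..12]='8' size=0x8=8, data at stream[14..22]='dy9hmumi' -> body[6..14], body so far='9lvd4bdy9hmumi'
Chunk 3: stream[24..25]='0' size=0 (terminator). Final body='9lvd4bdy9hmumi' (14 bytes)
Body byte 7 at stream offset 15

Answer: 15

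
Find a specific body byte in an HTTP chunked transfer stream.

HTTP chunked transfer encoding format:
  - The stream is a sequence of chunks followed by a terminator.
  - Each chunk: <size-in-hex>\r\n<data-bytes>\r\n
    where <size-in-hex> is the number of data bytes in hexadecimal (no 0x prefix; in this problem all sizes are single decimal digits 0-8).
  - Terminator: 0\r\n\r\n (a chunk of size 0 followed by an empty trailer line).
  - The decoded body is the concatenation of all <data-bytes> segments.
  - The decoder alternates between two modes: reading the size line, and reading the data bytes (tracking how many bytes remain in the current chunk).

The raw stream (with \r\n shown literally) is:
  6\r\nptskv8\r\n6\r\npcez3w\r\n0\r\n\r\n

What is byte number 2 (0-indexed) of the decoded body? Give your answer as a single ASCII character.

Chunk 1: stream[0..1]='6' size=0x6=6, data at stream[3..9]='ptskv8' -> body[0..6], body so far='ptskv8'
Chunk 2: stream[11..12]='6' size=0x6=6, data at stream[14..20]='pcez3w' -> body[6..12], body so far='ptskv8pcez3w'
Chunk 3: stream[22..23]='0' size=0 (terminator). Final body='ptskv8pcez3w' (12 bytes)
Body byte 2 = 's'

Answer: s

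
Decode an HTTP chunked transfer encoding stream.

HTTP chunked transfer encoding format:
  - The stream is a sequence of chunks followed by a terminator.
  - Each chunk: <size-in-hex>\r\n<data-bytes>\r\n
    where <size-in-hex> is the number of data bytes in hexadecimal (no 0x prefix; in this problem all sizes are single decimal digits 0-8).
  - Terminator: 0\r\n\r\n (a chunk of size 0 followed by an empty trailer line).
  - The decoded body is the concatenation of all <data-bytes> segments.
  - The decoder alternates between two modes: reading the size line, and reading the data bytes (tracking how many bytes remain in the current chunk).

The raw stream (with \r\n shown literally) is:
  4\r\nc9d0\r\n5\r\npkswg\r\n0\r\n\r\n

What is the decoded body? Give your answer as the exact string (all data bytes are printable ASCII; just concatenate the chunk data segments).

Answer: c9d0pkswg

Derivation:
Chunk 1: stream[0..1]='4' size=0x4=4, data at stream[3..7]='c9d0' -> body[0..4], body so far='c9d0'
Chunk 2: stream[9..10]='5' size=0x5=5, data at stream[12..17]='pkswg' -> body[4..9], body so far='c9d0pkswg'
Chunk 3: stream[19..20]='0' size=0 (terminator). Final body='c9d0pkswg' (9 bytes)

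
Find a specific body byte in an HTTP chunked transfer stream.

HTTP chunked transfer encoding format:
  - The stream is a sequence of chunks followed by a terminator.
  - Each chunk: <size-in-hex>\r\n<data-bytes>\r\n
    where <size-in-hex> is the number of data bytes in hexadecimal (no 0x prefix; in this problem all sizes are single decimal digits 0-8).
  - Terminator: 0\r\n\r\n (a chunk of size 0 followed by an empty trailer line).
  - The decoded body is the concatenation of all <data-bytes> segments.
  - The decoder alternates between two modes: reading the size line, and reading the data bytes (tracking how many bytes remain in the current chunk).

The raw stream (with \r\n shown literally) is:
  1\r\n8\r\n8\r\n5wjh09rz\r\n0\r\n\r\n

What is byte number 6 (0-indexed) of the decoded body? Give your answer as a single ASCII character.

Answer: 9

Derivation:
Chunk 1: stream[0..1]='1' size=0x1=1, data at stream[3..4]='8' -> body[0..1], body so far='8'
Chunk 2: stream[6..7]='8' size=0x8=8, data at stream[9..17]='5wjh09rz' -> body[1..9], body so far='85wjh09rz'
Chunk 3: stream[19..20]='0' size=0 (terminator). Final body='85wjh09rz' (9 bytes)
Body byte 6 = '9'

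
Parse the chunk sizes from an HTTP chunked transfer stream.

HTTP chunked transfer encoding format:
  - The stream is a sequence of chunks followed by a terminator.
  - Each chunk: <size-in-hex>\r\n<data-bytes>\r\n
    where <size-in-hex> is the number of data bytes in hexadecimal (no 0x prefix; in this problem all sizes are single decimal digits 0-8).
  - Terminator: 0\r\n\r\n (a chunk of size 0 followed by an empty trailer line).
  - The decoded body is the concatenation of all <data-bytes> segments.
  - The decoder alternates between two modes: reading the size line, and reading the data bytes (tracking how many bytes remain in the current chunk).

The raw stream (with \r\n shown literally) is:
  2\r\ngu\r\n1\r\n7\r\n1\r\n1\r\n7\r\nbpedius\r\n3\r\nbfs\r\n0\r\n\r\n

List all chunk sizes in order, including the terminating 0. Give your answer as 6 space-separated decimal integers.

Answer: 2 1 1 7 3 0

Derivation:
Chunk 1: stream[0..1]='2' size=0x2=2, data at stream[3..5]='gu' -> body[0..2], body so far='gu'
Chunk 2: stream[7..8]='1' size=0x1=1, data at stream[10..11]='7' -> body[2..3], body so far='gu7'
Chunk 3: stream[13..14]='1' size=0x1=1, data at stream[16..17]='1' -> body[3..4], body so far='gu71'
Chunk 4: stream[19..20]='7' size=0x7=7, data at stream[22..29]='bpedius' -> body[4..11], body so far='gu71bpedius'
Chunk 5: stream[31..32]='3' size=0x3=3, data at stream[34..37]='bfs' -> body[11..14], body so far='gu71bpediusbfs'
Chunk 6: stream[39..40]='0' size=0 (terminator). Final body='gu71bpediusbfs' (14 bytes)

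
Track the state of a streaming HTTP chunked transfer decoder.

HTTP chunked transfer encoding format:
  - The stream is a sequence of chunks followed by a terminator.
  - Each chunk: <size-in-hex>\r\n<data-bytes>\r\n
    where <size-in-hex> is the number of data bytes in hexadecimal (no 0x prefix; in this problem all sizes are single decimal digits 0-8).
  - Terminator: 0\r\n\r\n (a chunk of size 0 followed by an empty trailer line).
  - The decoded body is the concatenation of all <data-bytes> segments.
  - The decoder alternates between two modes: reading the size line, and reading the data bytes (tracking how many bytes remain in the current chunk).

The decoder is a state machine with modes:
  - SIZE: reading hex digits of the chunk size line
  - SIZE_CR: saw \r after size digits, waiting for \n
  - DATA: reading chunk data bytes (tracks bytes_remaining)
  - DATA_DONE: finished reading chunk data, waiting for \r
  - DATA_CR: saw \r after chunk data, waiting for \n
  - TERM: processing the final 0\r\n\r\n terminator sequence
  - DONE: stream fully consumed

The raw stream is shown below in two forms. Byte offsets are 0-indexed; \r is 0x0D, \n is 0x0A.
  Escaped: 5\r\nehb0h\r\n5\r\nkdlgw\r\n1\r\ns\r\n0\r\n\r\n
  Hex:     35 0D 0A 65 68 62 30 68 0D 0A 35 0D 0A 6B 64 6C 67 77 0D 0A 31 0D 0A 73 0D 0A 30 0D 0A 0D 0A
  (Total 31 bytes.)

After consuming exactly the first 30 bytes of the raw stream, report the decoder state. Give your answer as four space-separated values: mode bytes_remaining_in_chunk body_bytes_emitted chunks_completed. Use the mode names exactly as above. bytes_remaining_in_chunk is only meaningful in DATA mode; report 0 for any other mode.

Byte 0 = '5': mode=SIZE remaining=0 emitted=0 chunks_done=0
Byte 1 = 0x0D: mode=SIZE_CR remaining=0 emitted=0 chunks_done=0
Byte 2 = 0x0A: mode=DATA remaining=5 emitted=0 chunks_done=0
Byte 3 = 'e': mode=DATA remaining=4 emitted=1 chunks_done=0
Byte 4 = 'h': mode=DATA remaining=3 emitted=2 chunks_done=0
Byte 5 = 'b': mode=DATA remaining=2 emitted=3 chunks_done=0
Byte 6 = '0': mode=DATA remaining=1 emitted=4 chunks_done=0
Byte 7 = 'h': mode=DATA_DONE remaining=0 emitted=5 chunks_done=0
Byte 8 = 0x0D: mode=DATA_CR remaining=0 emitted=5 chunks_done=0
Byte 9 = 0x0A: mode=SIZE remaining=0 emitted=5 chunks_done=1
Byte 10 = '5': mode=SIZE remaining=0 emitted=5 chunks_done=1
Byte 11 = 0x0D: mode=SIZE_CR remaining=0 emitted=5 chunks_done=1
Byte 12 = 0x0A: mode=DATA remaining=5 emitted=5 chunks_done=1
Byte 13 = 'k': mode=DATA remaining=4 emitted=6 chunks_done=1
Byte 14 = 'd': mode=DATA remaining=3 emitted=7 chunks_done=1
Byte 15 = 'l': mode=DATA remaining=2 emitted=8 chunks_done=1
Byte 16 = 'g': mode=DATA remaining=1 emitted=9 chunks_done=1
Byte 17 = 'w': mode=DATA_DONE remaining=0 emitted=10 chunks_done=1
Byte 18 = 0x0D: mode=DATA_CR remaining=0 emitted=10 chunks_done=1
Byte 19 = 0x0A: mode=SIZE remaining=0 emitted=10 chunks_done=2
Byte 20 = '1': mode=SIZE remaining=0 emitted=10 chunks_done=2
Byte 21 = 0x0D: mode=SIZE_CR remaining=0 emitted=10 chunks_done=2
Byte 22 = 0x0A: mode=DATA remaining=1 emitted=10 chunks_done=2
Byte 23 = 's': mode=DATA_DONE remaining=0 emitted=11 chunks_done=2
Byte 24 = 0x0D: mode=DATA_CR remaining=0 emitted=11 chunks_done=2
Byte 25 = 0x0A: mode=SIZE remaining=0 emitted=11 chunks_done=3
Byte 26 = '0': mode=SIZE remaining=0 emitted=11 chunks_done=3
Byte 27 = 0x0D: mode=SIZE_CR remaining=0 emitted=11 chunks_done=3
Byte 28 = 0x0A: mode=TERM remaining=0 emitted=11 chunks_done=3
Byte 29 = 0x0D: mode=TERM remaining=0 emitted=11 chunks_done=3

Answer: TERM 0 11 3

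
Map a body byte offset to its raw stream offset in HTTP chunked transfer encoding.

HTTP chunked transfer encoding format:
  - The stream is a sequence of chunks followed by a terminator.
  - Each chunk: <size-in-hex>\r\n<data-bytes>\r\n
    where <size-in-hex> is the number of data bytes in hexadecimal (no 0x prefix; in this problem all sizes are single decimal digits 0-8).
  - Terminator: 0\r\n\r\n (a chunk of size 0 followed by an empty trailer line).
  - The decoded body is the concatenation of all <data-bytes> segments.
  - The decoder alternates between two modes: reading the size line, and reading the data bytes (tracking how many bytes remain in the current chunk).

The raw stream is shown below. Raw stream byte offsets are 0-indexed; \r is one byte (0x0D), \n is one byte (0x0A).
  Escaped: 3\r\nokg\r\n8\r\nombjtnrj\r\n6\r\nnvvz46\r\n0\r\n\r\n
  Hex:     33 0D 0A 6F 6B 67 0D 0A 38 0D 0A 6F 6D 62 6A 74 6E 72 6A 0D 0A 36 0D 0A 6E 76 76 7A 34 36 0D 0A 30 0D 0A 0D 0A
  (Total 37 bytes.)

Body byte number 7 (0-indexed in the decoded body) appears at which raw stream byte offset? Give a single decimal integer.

Chunk 1: stream[0..1]='3' size=0x3=3, data at stream[3..6]='okg' -> body[0..3], body so far='okg'
Chunk 2: stream[8..9]='8' size=0x8=8, data at stream[11..19]='ombjtnrj' -> body[3..11], body so far='okgombjtnrj'
Chunk 3: stream[21..22]='6' size=0x6=6, data at stream[24..30]='nvvz46' -> body[11..17], body so far='okgombjtnrjnvvz46'
Chunk 4: stream[32..33]='0' size=0 (terminator). Final body='okgombjtnrjnvvz46' (17 bytes)
Body byte 7 at stream offset 15

Answer: 15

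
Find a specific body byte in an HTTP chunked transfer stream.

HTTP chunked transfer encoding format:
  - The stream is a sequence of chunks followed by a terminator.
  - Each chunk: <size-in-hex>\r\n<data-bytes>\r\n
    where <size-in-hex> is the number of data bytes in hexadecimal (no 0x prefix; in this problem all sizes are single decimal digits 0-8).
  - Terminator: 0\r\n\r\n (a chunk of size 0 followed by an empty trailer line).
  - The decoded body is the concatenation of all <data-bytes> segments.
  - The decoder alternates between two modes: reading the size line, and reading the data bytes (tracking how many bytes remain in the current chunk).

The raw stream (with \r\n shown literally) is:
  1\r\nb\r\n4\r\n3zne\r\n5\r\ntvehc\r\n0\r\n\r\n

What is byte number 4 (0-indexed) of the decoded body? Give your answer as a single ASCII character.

Answer: e

Derivation:
Chunk 1: stream[0..1]='1' size=0x1=1, data at stream[3..4]='b' -> body[0..1], body so far='b'
Chunk 2: stream[6..7]='4' size=0x4=4, data at stream[9..13]='3zne' -> body[1..5], body so far='b3zne'
Chunk 3: stream[15..16]='5' size=0x5=5, data at stream[18..23]='tvehc' -> body[5..10], body so far='b3znetvehc'
Chunk 4: stream[25..26]='0' size=0 (terminator). Final body='b3znetvehc' (10 bytes)
Body byte 4 = 'e'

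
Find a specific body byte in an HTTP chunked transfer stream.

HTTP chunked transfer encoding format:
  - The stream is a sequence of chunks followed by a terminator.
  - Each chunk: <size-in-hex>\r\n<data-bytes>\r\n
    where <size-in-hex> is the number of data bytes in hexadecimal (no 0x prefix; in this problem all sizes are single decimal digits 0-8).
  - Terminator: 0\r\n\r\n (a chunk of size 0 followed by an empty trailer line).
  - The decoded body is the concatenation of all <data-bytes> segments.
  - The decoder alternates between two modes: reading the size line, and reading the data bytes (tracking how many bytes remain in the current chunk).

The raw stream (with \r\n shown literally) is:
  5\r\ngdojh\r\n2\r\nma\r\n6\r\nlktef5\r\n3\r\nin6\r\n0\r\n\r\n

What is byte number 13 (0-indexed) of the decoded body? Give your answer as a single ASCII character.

Answer: i

Derivation:
Chunk 1: stream[0..1]='5' size=0x5=5, data at stream[3..8]='gdojh' -> body[0..5], body so far='gdojh'
Chunk 2: stream[10..11]='2' size=0x2=2, data at stream[13..15]='ma' -> body[5..7], body so far='gdojhma'
Chunk 3: stream[17..18]='6' size=0x6=6, data at stream[20..26]='lktef5' -> body[7..13], body so far='gdojhmalktef5'
Chunk 4: stream[28..29]='3' size=0x3=3, data at stream[31..34]='in6' -> body[13..16], body so far='gdojhmalktef5in6'
Chunk 5: stream[36..37]='0' size=0 (terminator). Final body='gdojhmalktef5in6' (16 bytes)
Body byte 13 = 'i'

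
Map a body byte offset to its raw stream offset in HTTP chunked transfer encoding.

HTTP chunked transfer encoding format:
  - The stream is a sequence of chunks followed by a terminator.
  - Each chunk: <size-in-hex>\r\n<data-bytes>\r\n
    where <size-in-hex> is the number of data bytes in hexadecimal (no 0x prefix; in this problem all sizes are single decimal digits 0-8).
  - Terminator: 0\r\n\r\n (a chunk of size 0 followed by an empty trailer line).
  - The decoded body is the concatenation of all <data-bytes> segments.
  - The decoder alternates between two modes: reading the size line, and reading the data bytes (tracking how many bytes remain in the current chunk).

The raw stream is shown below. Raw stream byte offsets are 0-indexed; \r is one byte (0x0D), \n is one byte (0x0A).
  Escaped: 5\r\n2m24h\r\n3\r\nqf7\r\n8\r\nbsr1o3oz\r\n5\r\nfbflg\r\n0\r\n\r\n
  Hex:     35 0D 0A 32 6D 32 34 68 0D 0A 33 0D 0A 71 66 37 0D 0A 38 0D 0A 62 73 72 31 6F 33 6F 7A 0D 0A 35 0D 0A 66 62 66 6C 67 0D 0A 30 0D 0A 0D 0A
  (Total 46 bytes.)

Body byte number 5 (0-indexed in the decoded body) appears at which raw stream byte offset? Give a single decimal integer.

Answer: 13

Derivation:
Chunk 1: stream[0..1]='5' size=0x5=5, data at stream[3..8]='2m24h' -> body[0..5], body so far='2m24h'
Chunk 2: stream[10..11]='3' size=0x3=3, data at stream[13..16]='qf7' -> body[5..8], body so far='2m24hqf7'
Chunk 3: stream[18..19]='8' size=0x8=8, data at stream[21..29]='bsr1o3oz' -> body[8..16], body so far='2m24hqf7bsr1o3oz'
Chunk 4: stream[31..32]='5' size=0x5=5, data at stream[34..39]='fbflg' -> body[16..21], body so far='2m24hqf7bsr1o3ozfbflg'
Chunk 5: stream[41..42]='0' size=0 (terminator). Final body='2m24hqf7bsr1o3ozfbflg' (21 bytes)
Body byte 5 at stream offset 13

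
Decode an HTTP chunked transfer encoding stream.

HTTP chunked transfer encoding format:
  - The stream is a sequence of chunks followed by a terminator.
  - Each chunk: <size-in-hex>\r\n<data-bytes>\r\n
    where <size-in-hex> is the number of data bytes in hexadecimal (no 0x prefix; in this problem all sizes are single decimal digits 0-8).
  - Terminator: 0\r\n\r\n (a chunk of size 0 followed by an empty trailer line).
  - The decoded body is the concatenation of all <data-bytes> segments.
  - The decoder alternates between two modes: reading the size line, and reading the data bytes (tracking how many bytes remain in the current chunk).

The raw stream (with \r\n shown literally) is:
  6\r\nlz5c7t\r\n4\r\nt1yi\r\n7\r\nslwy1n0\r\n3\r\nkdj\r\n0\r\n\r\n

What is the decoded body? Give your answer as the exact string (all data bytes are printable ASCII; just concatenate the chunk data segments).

Answer: lz5c7tt1yislwy1n0kdj

Derivation:
Chunk 1: stream[0..1]='6' size=0x6=6, data at stream[3..9]='lz5c7t' -> body[0..6], body so far='lz5c7t'
Chunk 2: stream[11..12]='4' size=0x4=4, data at stream[14..18]='t1yi' -> body[6..10], body so far='lz5c7tt1yi'
Chunk 3: stream[20..21]='7' size=0x7=7, data at stream[23..30]='slwy1n0' -> body[10..17], body so far='lz5c7tt1yislwy1n0'
Chunk 4: stream[32..33]='3' size=0x3=3, data at stream[35..38]='kdj' -> body[17..20], body so far='lz5c7tt1yislwy1n0kdj'
Chunk 5: stream[40..41]='0' size=0 (terminator). Final body='lz5c7tt1yislwy1n0kdj' (20 bytes)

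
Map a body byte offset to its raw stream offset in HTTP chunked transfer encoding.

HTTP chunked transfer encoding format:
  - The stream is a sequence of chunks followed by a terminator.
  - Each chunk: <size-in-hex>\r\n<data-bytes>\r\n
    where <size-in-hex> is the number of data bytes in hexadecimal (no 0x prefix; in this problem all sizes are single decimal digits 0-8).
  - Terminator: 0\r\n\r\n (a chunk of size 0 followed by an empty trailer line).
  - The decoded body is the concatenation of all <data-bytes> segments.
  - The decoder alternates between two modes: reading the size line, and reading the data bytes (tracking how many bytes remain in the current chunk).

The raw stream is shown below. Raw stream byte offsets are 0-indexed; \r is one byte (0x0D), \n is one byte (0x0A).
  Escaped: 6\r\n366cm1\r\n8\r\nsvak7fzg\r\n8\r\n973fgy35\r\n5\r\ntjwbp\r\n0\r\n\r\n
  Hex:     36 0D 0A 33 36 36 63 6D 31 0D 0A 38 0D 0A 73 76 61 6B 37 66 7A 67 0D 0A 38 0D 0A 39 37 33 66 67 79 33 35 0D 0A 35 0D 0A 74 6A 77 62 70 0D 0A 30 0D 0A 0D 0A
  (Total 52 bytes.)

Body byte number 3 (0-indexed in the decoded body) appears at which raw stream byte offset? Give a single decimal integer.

Chunk 1: stream[0..1]='6' size=0x6=6, data at stream[3..9]='366cm1' -> body[0..6], body so far='366cm1'
Chunk 2: stream[11..12]='8' size=0x8=8, data at stream[14..22]='svak7fzg' -> body[6..14], body so far='366cm1svak7fzg'
Chunk 3: stream[24..25]='8' size=0x8=8, data at stream[27..35]='973fgy35' -> body[14..22], body so far='366cm1svak7fzg973fgy35'
Chunk 4: stream[37..38]='5' size=0x5=5, data at stream[40..45]='tjwbp' -> body[22..27], body so far='366cm1svak7fzg973fgy35tjwbp'
Chunk 5: stream[47..48]='0' size=0 (terminator). Final body='366cm1svak7fzg973fgy35tjwbp' (27 bytes)
Body byte 3 at stream offset 6

Answer: 6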